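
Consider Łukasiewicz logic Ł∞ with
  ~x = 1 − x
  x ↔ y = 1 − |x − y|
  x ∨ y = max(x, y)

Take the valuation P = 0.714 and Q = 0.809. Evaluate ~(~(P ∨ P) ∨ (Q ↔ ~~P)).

P ∨ P = max(0.714, 0.714) = 0.714
~(P ∨ P) = 1 − 0.714 = 0.286
~P = 1 − 0.714 = 0.286
~~P = 1 − 0.286 = 0.714
Q ↔ ~~P = 1 − |0.809 − 0.714| = 1 − 0.095 = 0.905
~(P ∨ P) ∨ (Q ↔ ~~P) = max(0.286, 0.905) = 0.905
~(~(P ∨ P) ∨ (Q ↔ ~~P)) = 1 − 0.905 = 0.095

0.095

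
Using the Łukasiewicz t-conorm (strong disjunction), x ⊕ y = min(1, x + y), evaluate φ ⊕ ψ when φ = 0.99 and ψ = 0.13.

φ ⊕ ψ = min(1, 0.99 + 0.13) = min(1, 1.12) = 1.00
For comparison, the Gödel t-conorm max(x, y) would give 0.99.

1.00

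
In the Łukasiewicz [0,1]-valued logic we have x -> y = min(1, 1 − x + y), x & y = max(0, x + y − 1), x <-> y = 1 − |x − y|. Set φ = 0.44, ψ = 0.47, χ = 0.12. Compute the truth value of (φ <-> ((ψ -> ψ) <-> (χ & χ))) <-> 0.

ψ -> ψ = min(1, 1 − 0.47 + 0.47) = min(1, 1.00) = 1.00
χ & χ = max(0, 0.12 + 0.12 − 1) = max(0, -0.76) = 0.00
(ψ -> ψ) <-> (χ & χ) = 1 − |1.00 − 0.00| = 1 − 1.00 = 0.00
φ <-> ((ψ -> ψ) <-> (χ & χ)) = 1 − |0.44 − 0.00| = 1 − 0.44 = 0.56
(φ <-> ((ψ -> ψ) <-> (χ & χ))) <-> 0 = 1 − |0.56 − 0.00| = 1 − 0.56 = 0.44

0.44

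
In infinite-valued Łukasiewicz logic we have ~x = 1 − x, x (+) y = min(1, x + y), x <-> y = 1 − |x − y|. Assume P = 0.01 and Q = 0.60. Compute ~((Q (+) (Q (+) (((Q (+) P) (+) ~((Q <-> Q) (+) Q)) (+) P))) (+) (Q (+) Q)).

0.00

Q (+) P = min(1, 0.60 + 0.01) = min(1, 0.61) = 0.61
Q <-> Q = 1 − |0.60 − 0.60| = 1 − 0.00 = 1.00
(Q <-> Q) (+) Q = min(1, 1.00 + 0.60) = min(1, 1.60) = 1.00
~((Q <-> Q) (+) Q) = 1 − 1.00 = 0.00
(Q (+) P) (+) ~((Q <-> Q) (+) Q) = min(1, 0.61 + 0.00) = min(1, 0.61) = 0.61
((Q (+) P) (+) ~((Q <-> Q) (+) Q)) (+) P = min(1, 0.61 + 0.01) = min(1, 0.62) = 0.62
Q (+) (((Q (+) P) (+) ~((Q <-> Q) (+) Q)) (+) P) = min(1, 0.60 + 0.62) = min(1, 1.22) = 1.00
Q (+) (Q (+) (((Q (+) P) (+) ~((Q <-> Q) (+) Q)) (+) P)) = min(1, 0.60 + 1.00) = min(1, 1.60) = 1.00
Q (+) Q = min(1, 0.60 + 0.60) = min(1, 1.20) = 1.00
(Q (+) (Q (+) (((Q (+) P) (+) ~((Q <-> Q) (+) Q)) (+) P))) (+) (Q (+) Q) = min(1, 1.00 + 1.00) = min(1, 2.00) = 1.00
~((Q (+) (Q (+) (((Q (+) P) (+) ~((Q <-> Q) (+) Q)) (+) P))) (+) (Q (+) Q)) = 1 − 1.00 = 0.00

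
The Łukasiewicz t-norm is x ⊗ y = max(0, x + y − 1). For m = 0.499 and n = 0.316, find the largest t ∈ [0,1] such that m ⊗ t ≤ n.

0.817

The residuum of the Łukasiewicz t-norm gives the supremum: min(1, 1 − 0.499 + 0.316).
1 − 0.499 + 0.316 = 0.817, so t = min(1, 0.817) = 0.817.
Check: 0.499 ⊗ 0.817 = max(0, 0.316) = 0.316 ≤ 0.316.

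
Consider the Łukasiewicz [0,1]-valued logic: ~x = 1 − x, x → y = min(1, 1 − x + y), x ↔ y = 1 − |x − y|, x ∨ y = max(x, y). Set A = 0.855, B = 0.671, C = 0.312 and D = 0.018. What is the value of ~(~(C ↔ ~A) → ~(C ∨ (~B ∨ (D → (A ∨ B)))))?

0.167

~A = 1 − 0.855 = 0.145
C ↔ ~A = 1 − |0.312 − 0.145| = 1 − 0.167 = 0.833
~(C ↔ ~A) = 1 − 0.833 = 0.167
~B = 1 − 0.671 = 0.329
A ∨ B = max(0.855, 0.671) = 0.855
D → (A ∨ B) = min(1, 1 − 0.018 + 0.855) = min(1, 1.837) = 1.000
~B ∨ (D → (A ∨ B)) = max(0.329, 1.000) = 1.000
C ∨ (~B ∨ (D → (A ∨ B))) = max(0.312, 1.000) = 1.000
~(C ∨ (~B ∨ (D → (A ∨ B)))) = 1 − 1.000 = 0.000
~(C ↔ ~A) → ~(C ∨ (~B ∨ (D → (A ∨ B)))) = min(1, 1 − 0.167 + 0.000) = min(1, 0.833) = 0.833
~(~(C ↔ ~A) → ~(C ∨ (~B ∨ (D → (A ∨ B))))) = 1 − 0.833 = 0.167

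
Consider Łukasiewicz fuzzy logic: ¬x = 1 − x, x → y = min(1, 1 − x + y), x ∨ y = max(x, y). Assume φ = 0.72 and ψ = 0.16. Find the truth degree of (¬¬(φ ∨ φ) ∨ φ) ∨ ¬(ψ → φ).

φ ∨ φ = max(0.72, 0.72) = 0.72
¬(φ ∨ φ) = 1 − 0.72 = 0.28
¬¬(φ ∨ φ) = 1 − 0.28 = 0.72
¬¬(φ ∨ φ) ∨ φ = max(0.72, 0.72) = 0.72
ψ → φ = min(1, 1 − 0.16 + 0.72) = min(1, 1.56) = 1.00
¬(ψ → φ) = 1 − 1.00 = 0.00
(¬¬(φ ∨ φ) ∨ φ) ∨ ¬(ψ → φ) = max(0.72, 0.00) = 0.72

0.72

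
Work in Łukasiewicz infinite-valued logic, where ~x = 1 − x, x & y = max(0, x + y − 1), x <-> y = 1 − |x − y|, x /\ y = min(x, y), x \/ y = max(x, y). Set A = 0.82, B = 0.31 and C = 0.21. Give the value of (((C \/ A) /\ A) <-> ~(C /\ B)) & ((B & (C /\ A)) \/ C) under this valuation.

C \/ A = max(0.21, 0.82) = 0.82
(C \/ A) /\ A = min(0.82, 0.82) = 0.82
C /\ B = min(0.21, 0.31) = 0.21
~(C /\ B) = 1 − 0.21 = 0.79
((C \/ A) /\ A) <-> ~(C /\ B) = 1 − |0.82 − 0.79| = 1 − 0.03 = 0.97
C /\ A = min(0.21, 0.82) = 0.21
B & (C /\ A) = max(0, 0.31 + 0.21 − 1) = max(0, -0.48) = 0.00
(B & (C /\ A)) \/ C = max(0.00, 0.21) = 0.21
(((C \/ A) /\ A) <-> ~(C /\ B)) & ((B & (C /\ A)) \/ C) = max(0, 0.97 + 0.21 − 1) = max(0, 0.18) = 0.18

0.18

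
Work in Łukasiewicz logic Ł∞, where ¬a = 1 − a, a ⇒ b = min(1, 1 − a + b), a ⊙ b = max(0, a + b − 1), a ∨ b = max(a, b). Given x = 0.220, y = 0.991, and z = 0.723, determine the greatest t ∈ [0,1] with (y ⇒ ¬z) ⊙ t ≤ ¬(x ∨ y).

¬z = 1 − 0.723 = 0.277
y ⇒ ¬z = min(1, 1 − 0.991 + 0.277) = min(1, 0.286) = 0.286
So the left factor is y ⇒ ¬z = 0.286.
x ∨ y = max(0.220, 0.991) = 0.991
¬(x ∨ y) = 1 − 0.991 = 0.009
So the right-hand bound is ¬(x ∨ y) = 0.009.
The residuum of the Łukasiewicz t-norm gives the supremum: min(1, 1 − 0.286 + 0.009).
1 − 0.286 + 0.009 = 0.723, so t = min(1, 0.723) = 0.723.
Check: 0.286 ⊙ 0.723 = max(0, 0.009) = 0.009 ≤ 0.009.

0.723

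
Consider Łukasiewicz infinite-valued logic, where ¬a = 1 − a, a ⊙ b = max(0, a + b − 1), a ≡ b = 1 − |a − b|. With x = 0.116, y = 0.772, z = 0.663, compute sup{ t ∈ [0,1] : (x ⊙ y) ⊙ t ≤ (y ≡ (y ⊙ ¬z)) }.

x ⊙ y = max(0, 0.116 + 0.772 − 1) = max(0, -0.112) = 0.000
So the left factor is x ⊙ y = 0.000.
¬z = 1 − 0.663 = 0.337
y ⊙ ¬z = max(0, 0.772 + 0.337 − 1) = max(0, 0.109) = 0.109
y ≡ (y ⊙ ¬z) = 1 − |0.772 − 0.109| = 1 − 0.663 = 0.337
So the right-hand bound is y ≡ (y ⊙ ¬z) = 0.337.
The residuum of the Łukasiewicz t-norm gives the supremum: min(1, 1 − 0.000 + 0.337).
1 − 0.000 + 0.337 = 1.337, so t = min(1, 1.337) = 1.000.
Check: 0.000 ⊙ 1.000 = max(0, 0.000) = 0.000 ≤ 0.337.

1.000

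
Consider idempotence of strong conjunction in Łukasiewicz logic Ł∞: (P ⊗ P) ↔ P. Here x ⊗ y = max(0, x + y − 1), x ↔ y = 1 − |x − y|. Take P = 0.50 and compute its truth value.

P ⊗ P = max(0, 0.50 + 0.50 − 1) = max(0, 0.00) = 0.00
(P ⊗ P) ↔ P = 1 − |0.00 − 0.50| = 1 − 0.50 = 0.50
(The value 0.50 < 1 shows this instance is not satisfied; fails in Ł∞ since a ⊗ a = max(0, 2a−1) ≠ a in general.)

0.50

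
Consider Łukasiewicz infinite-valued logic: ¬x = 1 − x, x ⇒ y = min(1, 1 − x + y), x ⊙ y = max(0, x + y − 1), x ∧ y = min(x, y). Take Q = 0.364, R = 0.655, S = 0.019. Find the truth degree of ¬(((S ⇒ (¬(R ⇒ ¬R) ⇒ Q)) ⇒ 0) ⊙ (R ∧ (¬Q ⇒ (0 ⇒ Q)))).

1.000

¬R = 1 − 0.655 = 0.345
R ⇒ ¬R = min(1, 1 − 0.655 + 0.345) = min(1, 0.690) = 0.690
¬(R ⇒ ¬R) = 1 − 0.690 = 0.310
¬(R ⇒ ¬R) ⇒ Q = min(1, 1 − 0.310 + 0.364) = min(1, 1.054) = 1.000
S ⇒ (¬(R ⇒ ¬R) ⇒ Q) = min(1, 1 − 0.019 + 1.000) = min(1, 1.981) = 1.000
(S ⇒ (¬(R ⇒ ¬R) ⇒ Q)) ⇒ 0 = min(1, 1 − 1.000 + 0.000) = min(1, 0.000) = 0.000
¬Q = 1 − 0.364 = 0.636
0 ⇒ Q = min(1, 1 − 0.000 + 0.364) = min(1, 1.364) = 1.000
¬Q ⇒ (0 ⇒ Q) = min(1, 1 − 0.636 + 1.000) = min(1, 1.364) = 1.000
R ∧ (¬Q ⇒ (0 ⇒ Q)) = min(0.655, 1.000) = 0.655
((S ⇒ (¬(R ⇒ ¬R) ⇒ Q)) ⇒ 0) ⊙ (R ∧ (¬Q ⇒ (0 ⇒ Q))) = max(0, 0.000 + 0.655 − 1) = max(0, -0.345) = 0.000
¬(((S ⇒ (¬(R ⇒ ¬R) ⇒ Q)) ⇒ 0) ⊙ (R ∧ (¬Q ⇒ (0 ⇒ Q)))) = 1 − 0.000 = 1.000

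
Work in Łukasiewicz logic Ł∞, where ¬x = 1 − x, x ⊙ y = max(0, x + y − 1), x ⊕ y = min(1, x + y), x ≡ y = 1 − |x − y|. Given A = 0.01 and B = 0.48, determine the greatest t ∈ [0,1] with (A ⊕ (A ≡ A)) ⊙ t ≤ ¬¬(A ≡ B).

0.53

A ≡ A = 1 − |0.01 − 0.01| = 1 − 0.00 = 1.00
A ⊕ (A ≡ A) = min(1, 0.01 + 1.00) = min(1, 1.01) = 1.00
So the left factor is A ⊕ (A ≡ A) = 1.00.
A ≡ B = 1 − |0.01 − 0.48| = 1 − 0.47 = 0.53
¬(A ≡ B) = 1 − 0.53 = 0.47
¬¬(A ≡ B) = 1 − 0.47 = 0.53
So the right-hand bound is ¬¬(A ≡ B) = 0.53.
The residuum of the Łukasiewicz t-norm gives the supremum: min(1, 1 − 1.00 + 0.53).
1 − 1.00 + 0.53 = 0.53, so t = min(1, 0.53) = 0.53.
Check: 1.00 ⊙ 0.53 = max(0, 0.53) = 0.53 ≤ 0.53.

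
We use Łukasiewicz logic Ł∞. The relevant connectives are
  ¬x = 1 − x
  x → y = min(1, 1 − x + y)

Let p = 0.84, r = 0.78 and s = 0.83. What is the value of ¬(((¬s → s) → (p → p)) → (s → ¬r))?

0.61

¬s = 1 − 0.83 = 0.17
¬s → s = min(1, 1 − 0.17 + 0.83) = min(1, 1.66) = 1.00
p → p = min(1, 1 − 0.84 + 0.84) = min(1, 1.00) = 1.00
(¬s → s) → (p → p) = min(1, 1 − 1.00 + 1.00) = min(1, 1.00) = 1.00
¬r = 1 − 0.78 = 0.22
s → ¬r = min(1, 1 − 0.83 + 0.22) = min(1, 0.39) = 0.39
((¬s → s) → (p → p)) → (s → ¬r) = min(1, 1 − 1.00 + 0.39) = min(1, 0.39) = 0.39
¬(((¬s → s) → (p → p)) → (s → ¬r)) = 1 − 0.39 = 0.61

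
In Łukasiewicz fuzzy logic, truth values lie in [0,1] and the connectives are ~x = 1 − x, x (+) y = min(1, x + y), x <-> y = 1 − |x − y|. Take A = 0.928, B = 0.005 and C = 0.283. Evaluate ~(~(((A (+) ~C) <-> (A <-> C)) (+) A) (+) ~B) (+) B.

~C = 1 − 0.283 = 0.717
A (+) ~C = min(1, 0.928 + 0.717) = min(1, 1.645) = 1.000
A <-> C = 1 − |0.928 − 0.283| = 1 − 0.645 = 0.355
(A (+) ~C) <-> (A <-> C) = 1 − |1.000 − 0.355| = 1 − 0.645 = 0.355
((A (+) ~C) <-> (A <-> C)) (+) A = min(1, 0.355 + 0.928) = min(1, 1.283) = 1.000
~(((A (+) ~C) <-> (A <-> C)) (+) A) = 1 − 1.000 = 0.000
~B = 1 − 0.005 = 0.995
~(((A (+) ~C) <-> (A <-> C)) (+) A) (+) ~B = min(1, 0.000 + 0.995) = min(1, 0.995) = 0.995
~(~(((A (+) ~C) <-> (A <-> C)) (+) A) (+) ~B) = 1 − 0.995 = 0.005
~(~(((A (+) ~C) <-> (A <-> C)) (+) A) (+) ~B) (+) B = min(1, 0.005 + 0.005) = min(1, 0.010) = 0.010

0.010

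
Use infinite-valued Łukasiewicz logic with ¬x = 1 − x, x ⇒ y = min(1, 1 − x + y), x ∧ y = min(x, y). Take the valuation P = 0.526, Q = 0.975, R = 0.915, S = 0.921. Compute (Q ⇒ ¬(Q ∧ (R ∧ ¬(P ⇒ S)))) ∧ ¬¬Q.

0.975

P ⇒ S = min(1, 1 − 0.526 + 0.921) = min(1, 1.395) = 1.000
¬(P ⇒ S) = 1 − 1.000 = 0.000
R ∧ ¬(P ⇒ S) = min(0.915, 0.000) = 0.000
Q ∧ (R ∧ ¬(P ⇒ S)) = min(0.975, 0.000) = 0.000
¬(Q ∧ (R ∧ ¬(P ⇒ S))) = 1 − 0.000 = 1.000
Q ⇒ ¬(Q ∧ (R ∧ ¬(P ⇒ S))) = min(1, 1 − 0.975 + 1.000) = min(1, 1.025) = 1.000
¬Q = 1 − 0.975 = 0.025
¬¬Q = 1 − 0.025 = 0.975
(Q ⇒ ¬(Q ∧ (R ∧ ¬(P ⇒ S)))) ∧ ¬¬Q = min(1.000, 0.975) = 0.975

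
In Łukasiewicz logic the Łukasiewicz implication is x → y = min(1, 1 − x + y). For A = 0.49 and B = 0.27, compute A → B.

A → B = min(1, 1 − 0.49 + 0.27) = min(1, 0.78) = 0.78
For comparison, the Gödel implication (1 if x ≤ y else y) would give 0.27.

0.78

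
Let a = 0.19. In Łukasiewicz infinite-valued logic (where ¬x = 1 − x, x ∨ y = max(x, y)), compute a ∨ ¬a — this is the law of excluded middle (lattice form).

0.81

¬a = 1 − 0.19 = 0.81
a ∨ ¬a = max(0.19, 0.81) = 0.81
(The value 0.81 < 1 shows this instance is not satisfied; not a Ł∞-tautology — its value is max(a, 1−a).)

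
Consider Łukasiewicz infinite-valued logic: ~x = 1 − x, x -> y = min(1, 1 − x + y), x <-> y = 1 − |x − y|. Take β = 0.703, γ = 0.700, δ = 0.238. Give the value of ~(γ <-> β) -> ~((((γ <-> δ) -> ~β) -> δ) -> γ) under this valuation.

0.997

γ <-> β = 1 − |0.700 − 0.703| = 1 − 0.003 = 0.997
~(γ <-> β) = 1 − 0.997 = 0.003
γ <-> δ = 1 − |0.700 − 0.238| = 1 − 0.462 = 0.538
~β = 1 − 0.703 = 0.297
(γ <-> δ) -> ~β = min(1, 1 − 0.538 + 0.297) = min(1, 0.759) = 0.759
((γ <-> δ) -> ~β) -> δ = min(1, 1 − 0.759 + 0.238) = min(1, 0.479) = 0.479
(((γ <-> δ) -> ~β) -> δ) -> γ = min(1, 1 − 0.479 + 0.700) = min(1, 1.221) = 1.000
~((((γ <-> δ) -> ~β) -> δ) -> γ) = 1 − 1.000 = 0.000
~(γ <-> β) -> ~((((γ <-> δ) -> ~β) -> δ) -> γ) = min(1, 1 − 0.003 + 0.000) = min(1, 0.997) = 0.997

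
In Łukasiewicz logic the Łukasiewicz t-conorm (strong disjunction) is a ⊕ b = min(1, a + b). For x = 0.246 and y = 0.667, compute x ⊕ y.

0.913

x ⊕ y = min(1, 0.246 + 0.667) = min(1, 0.913) = 0.913
For comparison, the Gödel t-conorm max(a, b) would give 0.667.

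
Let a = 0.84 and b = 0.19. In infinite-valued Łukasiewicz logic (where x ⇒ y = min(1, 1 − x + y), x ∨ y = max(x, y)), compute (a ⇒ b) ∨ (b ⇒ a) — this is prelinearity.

a ⇒ b = min(1, 1 − 0.84 + 0.19) = min(1, 0.35) = 0.35
b ⇒ a = min(1, 1 − 0.19 + 0.84) = min(1, 1.65) = 1.00
(a ⇒ b) ∨ (b ⇒ a) = max(0.35, 1.00) = 1.00
(As expected: a Ł∞-tautology — holds in every MV-chain.)

1.00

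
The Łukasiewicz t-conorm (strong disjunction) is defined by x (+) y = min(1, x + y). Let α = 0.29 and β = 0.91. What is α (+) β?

1.00

α (+) β = min(1, 0.29 + 0.91) = min(1, 1.20) = 1.00
For comparison, the Gödel t-conorm max(x, y) would give 0.91.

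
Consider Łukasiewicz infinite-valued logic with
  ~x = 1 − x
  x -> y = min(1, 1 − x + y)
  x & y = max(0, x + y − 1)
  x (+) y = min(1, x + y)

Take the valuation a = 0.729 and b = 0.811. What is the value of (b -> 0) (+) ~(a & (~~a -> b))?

0.460

b -> 0 = min(1, 1 − 0.811 + 0.000) = min(1, 0.189) = 0.189
~a = 1 − 0.729 = 0.271
~~a = 1 − 0.271 = 0.729
~~a -> b = min(1, 1 − 0.729 + 0.811) = min(1, 1.082) = 1.000
a & (~~a -> b) = max(0, 0.729 + 1.000 − 1) = max(0, 0.729) = 0.729
~(a & (~~a -> b)) = 1 − 0.729 = 0.271
(b -> 0) (+) ~(a & (~~a -> b)) = min(1, 0.189 + 0.271) = min(1, 0.460) = 0.460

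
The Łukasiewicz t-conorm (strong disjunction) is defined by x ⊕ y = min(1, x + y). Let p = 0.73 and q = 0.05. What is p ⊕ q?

p ⊕ q = min(1, 0.73 + 0.05) = min(1, 0.78) = 0.78
For comparison, the Gödel t-conorm max(x, y) would give 0.73.

0.78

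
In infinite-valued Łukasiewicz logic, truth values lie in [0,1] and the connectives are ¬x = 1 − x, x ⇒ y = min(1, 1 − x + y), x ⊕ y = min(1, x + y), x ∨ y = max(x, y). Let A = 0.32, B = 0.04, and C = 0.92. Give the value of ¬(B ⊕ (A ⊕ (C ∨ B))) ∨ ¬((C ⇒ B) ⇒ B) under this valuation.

0.08

C ∨ B = max(0.92, 0.04) = 0.92
A ⊕ (C ∨ B) = min(1, 0.32 + 0.92) = min(1, 1.24) = 1.00
B ⊕ (A ⊕ (C ∨ B)) = min(1, 0.04 + 1.00) = min(1, 1.04) = 1.00
¬(B ⊕ (A ⊕ (C ∨ B))) = 1 − 1.00 = 0.00
C ⇒ B = min(1, 1 − 0.92 + 0.04) = min(1, 0.12) = 0.12
(C ⇒ B) ⇒ B = min(1, 1 − 0.12 + 0.04) = min(1, 0.92) = 0.92
¬((C ⇒ B) ⇒ B) = 1 − 0.92 = 0.08
¬(B ⊕ (A ⊕ (C ∨ B))) ∨ ¬((C ⇒ B) ⇒ B) = max(0.00, 0.08) = 0.08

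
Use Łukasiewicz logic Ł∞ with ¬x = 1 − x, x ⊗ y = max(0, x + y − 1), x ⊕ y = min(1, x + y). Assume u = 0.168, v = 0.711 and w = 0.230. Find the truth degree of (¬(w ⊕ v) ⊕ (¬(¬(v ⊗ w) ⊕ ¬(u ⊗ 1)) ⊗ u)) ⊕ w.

w ⊕ v = min(1, 0.230 + 0.711) = min(1, 0.941) = 0.941
¬(w ⊕ v) = 1 − 0.941 = 0.059
v ⊗ w = max(0, 0.711 + 0.230 − 1) = max(0, -0.059) = 0.000
¬(v ⊗ w) = 1 − 0.000 = 1.000
u ⊗ 1 = max(0, 0.168 + 1.000 − 1) = max(0, 0.168) = 0.168
¬(u ⊗ 1) = 1 − 0.168 = 0.832
¬(v ⊗ w) ⊕ ¬(u ⊗ 1) = min(1, 1.000 + 0.832) = min(1, 1.832) = 1.000
¬(¬(v ⊗ w) ⊕ ¬(u ⊗ 1)) = 1 − 1.000 = 0.000
¬(¬(v ⊗ w) ⊕ ¬(u ⊗ 1)) ⊗ u = max(0, 0.000 + 0.168 − 1) = max(0, -0.832) = 0.000
¬(w ⊕ v) ⊕ (¬(¬(v ⊗ w) ⊕ ¬(u ⊗ 1)) ⊗ u) = min(1, 0.059 + 0.000) = min(1, 0.059) = 0.059
(¬(w ⊕ v) ⊕ (¬(¬(v ⊗ w) ⊕ ¬(u ⊗ 1)) ⊗ u)) ⊕ w = min(1, 0.059 + 0.230) = min(1, 0.289) = 0.289

0.289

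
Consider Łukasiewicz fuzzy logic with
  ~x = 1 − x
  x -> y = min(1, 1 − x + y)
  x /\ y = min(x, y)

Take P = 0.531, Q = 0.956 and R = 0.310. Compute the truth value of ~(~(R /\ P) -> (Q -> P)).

0.115

R /\ P = min(0.310, 0.531) = 0.310
~(R /\ P) = 1 − 0.310 = 0.690
Q -> P = min(1, 1 − 0.956 + 0.531) = min(1, 0.575) = 0.575
~(R /\ P) -> (Q -> P) = min(1, 1 − 0.690 + 0.575) = min(1, 0.885) = 0.885
~(~(R /\ P) -> (Q -> P)) = 1 − 0.885 = 0.115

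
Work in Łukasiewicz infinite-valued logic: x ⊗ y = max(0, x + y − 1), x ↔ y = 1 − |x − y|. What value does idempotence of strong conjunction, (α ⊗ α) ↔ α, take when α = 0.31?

α ⊗ α = max(0, 0.31 + 0.31 − 1) = max(0, -0.38) = 0.00
(α ⊗ α) ↔ α = 1 − |0.00 − 0.31| = 1 − 0.31 = 0.69
(The value 0.69 < 1 shows this instance is not satisfied; fails in Ł∞ since a ⊗ a = max(0, 2a−1) ≠ a in general.)

0.69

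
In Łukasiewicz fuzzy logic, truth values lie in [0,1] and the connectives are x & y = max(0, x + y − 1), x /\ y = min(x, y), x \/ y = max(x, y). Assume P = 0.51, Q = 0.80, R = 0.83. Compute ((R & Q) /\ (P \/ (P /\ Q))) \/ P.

0.51

R & Q = max(0, 0.83 + 0.80 − 1) = max(0, 0.63) = 0.63
P /\ Q = min(0.51, 0.80) = 0.51
P \/ (P /\ Q) = max(0.51, 0.51) = 0.51
(R & Q) /\ (P \/ (P /\ Q)) = min(0.63, 0.51) = 0.51
((R & Q) /\ (P \/ (P /\ Q))) \/ P = max(0.51, 0.51) = 0.51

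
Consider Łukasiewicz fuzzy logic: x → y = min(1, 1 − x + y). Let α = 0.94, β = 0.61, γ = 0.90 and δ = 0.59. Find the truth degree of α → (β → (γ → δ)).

1.00

γ → δ = min(1, 1 − 0.90 + 0.59) = min(1, 0.69) = 0.69
β → (γ → δ) = min(1, 1 − 0.61 + 0.69) = min(1, 1.08) = 1.00
α → (β → (γ → δ)) = min(1, 1 − 0.94 + 1.00) = min(1, 1.06) = 1.00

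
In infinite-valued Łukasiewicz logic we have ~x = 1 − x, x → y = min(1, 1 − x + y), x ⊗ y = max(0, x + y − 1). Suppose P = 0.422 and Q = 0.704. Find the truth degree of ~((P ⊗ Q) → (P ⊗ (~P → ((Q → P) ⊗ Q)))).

0.000

P ⊗ Q = max(0, 0.422 + 0.704 − 1) = max(0, 0.126) = 0.126
~P = 1 − 0.422 = 0.578
Q → P = min(1, 1 − 0.704 + 0.422) = min(1, 0.718) = 0.718
(Q → P) ⊗ Q = max(0, 0.718 + 0.704 − 1) = max(0, 0.422) = 0.422
~P → ((Q → P) ⊗ Q) = min(1, 1 − 0.578 + 0.422) = min(1, 0.844) = 0.844
P ⊗ (~P → ((Q → P) ⊗ Q)) = max(0, 0.422 + 0.844 − 1) = max(0, 0.266) = 0.266
(P ⊗ Q) → (P ⊗ (~P → ((Q → P) ⊗ Q))) = min(1, 1 − 0.126 + 0.266) = min(1, 1.140) = 1.000
~((P ⊗ Q) → (P ⊗ (~P → ((Q → P) ⊗ Q)))) = 1 − 1.000 = 0.000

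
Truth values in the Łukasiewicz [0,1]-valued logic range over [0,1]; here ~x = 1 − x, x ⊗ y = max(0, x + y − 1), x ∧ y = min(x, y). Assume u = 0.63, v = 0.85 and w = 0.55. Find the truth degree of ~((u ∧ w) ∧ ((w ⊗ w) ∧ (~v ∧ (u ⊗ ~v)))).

1.00

u ∧ w = min(0.63, 0.55) = 0.55
w ⊗ w = max(0, 0.55 + 0.55 − 1) = max(0, 0.10) = 0.10
~v = 1 − 0.85 = 0.15
u ⊗ ~v = max(0, 0.63 + 0.15 − 1) = max(0, -0.22) = 0.00
~v ∧ (u ⊗ ~v) = min(0.15, 0.00) = 0.00
(w ⊗ w) ∧ (~v ∧ (u ⊗ ~v)) = min(0.10, 0.00) = 0.00
(u ∧ w) ∧ ((w ⊗ w) ∧ (~v ∧ (u ⊗ ~v))) = min(0.55, 0.00) = 0.00
~((u ∧ w) ∧ ((w ⊗ w) ∧ (~v ∧ (u ⊗ ~v)))) = 1 − 0.00 = 1.00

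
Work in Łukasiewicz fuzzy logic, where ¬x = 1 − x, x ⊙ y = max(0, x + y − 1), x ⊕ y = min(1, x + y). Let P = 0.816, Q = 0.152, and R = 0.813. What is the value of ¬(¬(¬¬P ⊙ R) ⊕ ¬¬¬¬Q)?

0.477

¬P = 1 − 0.816 = 0.184
¬¬P = 1 − 0.184 = 0.816
¬¬P ⊙ R = max(0, 0.816 + 0.813 − 1) = max(0, 0.629) = 0.629
¬(¬¬P ⊙ R) = 1 − 0.629 = 0.371
¬Q = 1 − 0.152 = 0.848
¬¬Q = 1 − 0.848 = 0.152
¬¬¬Q = 1 − 0.152 = 0.848
¬¬¬¬Q = 1 − 0.848 = 0.152
¬(¬¬P ⊙ R) ⊕ ¬¬¬¬Q = min(1, 0.371 + 0.152) = min(1, 0.523) = 0.523
¬(¬(¬¬P ⊙ R) ⊕ ¬¬¬¬Q) = 1 − 0.523 = 0.477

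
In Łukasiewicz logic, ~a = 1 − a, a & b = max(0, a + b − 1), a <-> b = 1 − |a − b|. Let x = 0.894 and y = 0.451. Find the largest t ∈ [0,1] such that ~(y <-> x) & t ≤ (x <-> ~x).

y <-> x = 1 − |0.451 − 0.894| = 1 − 0.443 = 0.557
~(y <-> x) = 1 − 0.557 = 0.443
So the left factor is ~(y <-> x) = 0.443.
~x = 1 − 0.894 = 0.106
x <-> ~x = 1 − |0.894 − 0.106| = 1 − 0.788 = 0.212
So the right-hand bound is x <-> ~x = 0.212.
The residuum of the Łukasiewicz t-norm gives the supremum: min(1, 1 − 0.443 + 0.212).
1 − 0.443 + 0.212 = 0.769, so t = min(1, 0.769) = 0.769.
Check: 0.443 & 0.769 = max(0, 0.212) = 0.212 ≤ 0.212.

0.769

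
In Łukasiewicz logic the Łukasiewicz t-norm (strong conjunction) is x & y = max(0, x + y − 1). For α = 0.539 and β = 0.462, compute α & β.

0.001

α & β = max(0, 0.539 + 0.462 − 1) = max(0, 0.001) = 0.001
For comparison, the Gödel (minimum) t-norm min(x, y) would give 0.462.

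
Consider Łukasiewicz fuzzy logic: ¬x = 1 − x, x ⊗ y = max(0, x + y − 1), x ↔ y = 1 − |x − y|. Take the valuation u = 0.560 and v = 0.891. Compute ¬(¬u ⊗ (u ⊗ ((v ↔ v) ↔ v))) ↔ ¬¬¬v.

¬u = 1 − 0.560 = 0.440
v ↔ v = 1 − |0.891 − 0.891| = 1 − 0.000 = 1.000
(v ↔ v) ↔ v = 1 − |1.000 − 0.891| = 1 − 0.109 = 0.891
u ⊗ ((v ↔ v) ↔ v) = max(0, 0.560 + 0.891 − 1) = max(0, 0.451) = 0.451
¬u ⊗ (u ⊗ ((v ↔ v) ↔ v)) = max(0, 0.440 + 0.451 − 1) = max(0, -0.109) = 0.000
¬(¬u ⊗ (u ⊗ ((v ↔ v) ↔ v))) = 1 − 0.000 = 1.000
¬v = 1 − 0.891 = 0.109
¬¬v = 1 − 0.109 = 0.891
¬¬¬v = 1 − 0.891 = 0.109
¬(¬u ⊗ (u ⊗ ((v ↔ v) ↔ v))) ↔ ¬¬¬v = 1 − |1.000 − 0.109| = 1 − 0.891 = 0.109

0.109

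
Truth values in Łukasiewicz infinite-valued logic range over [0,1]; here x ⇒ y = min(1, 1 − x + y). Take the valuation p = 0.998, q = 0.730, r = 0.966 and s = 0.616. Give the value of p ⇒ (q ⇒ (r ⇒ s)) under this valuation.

0.922

r ⇒ s = min(1, 1 − 0.966 + 0.616) = min(1, 0.650) = 0.650
q ⇒ (r ⇒ s) = min(1, 1 − 0.730 + 0.650) = min(1, 0.920) = 0.920
p ⇒ (q ⇒ (r ⇒ s)) = min(1, 1 − 0.998 + 0.920) = min(1, 0.922) = 0.922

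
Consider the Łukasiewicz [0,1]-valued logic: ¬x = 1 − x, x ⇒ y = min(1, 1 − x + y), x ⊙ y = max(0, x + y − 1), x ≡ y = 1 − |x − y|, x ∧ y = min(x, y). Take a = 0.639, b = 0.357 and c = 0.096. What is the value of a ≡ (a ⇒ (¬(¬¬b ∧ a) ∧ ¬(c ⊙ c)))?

0.639

¬b = 1 − 0.357 = 0.643
¬¬b = 1 − 0.643 = 0.357
¬¬b ∧ a = min(0.357, 0.639) = 0.357
¬(¬¬b ∧ a) = 1 − 0.357 = 0.643
c ⊙ c = max(0, 0.096 + 0.096 − 1) = max(0, -0.808) = 0.000
¬(c ⊙ c) = 1 − 0.000 = 1.000
¬(¬¬b ∧ a) ∧ ¬(c ⊙ c) = min(0.643, 1.000) = 0.643
a ⇒ (¬(¬¬b ∧ a) ∧ ¬(c ⊙ c)) = min(1, 1 − 0.639 + 0.643) = min(1, 1.004) = 1.000
a ≡ (a ⇒ (¬(¬¬b ∧ a) ∧ ¬(c ⊙ c))) = 1 − |0.639 − 1.000| = 1 − 0.361 = 0.639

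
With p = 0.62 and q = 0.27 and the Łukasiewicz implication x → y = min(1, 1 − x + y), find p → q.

0.65

p → q = min(1, 1 − 0.62 + 0.27) = min(1, 0.65) = 0.65
For comparison, the Gödel implication (1 if x ≤ y else y) would give 0.27.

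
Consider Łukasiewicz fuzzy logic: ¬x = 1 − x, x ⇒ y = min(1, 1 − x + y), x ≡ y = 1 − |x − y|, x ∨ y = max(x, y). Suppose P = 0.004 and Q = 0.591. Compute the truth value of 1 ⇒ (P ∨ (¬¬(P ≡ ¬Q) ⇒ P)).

0.409

¬Q = 1 − 0.591 = 0.409
P ≡ ¬Q = 1 − |0.004 − 0.409| = 1 − 0.405 = 0.595
¬(P ≡ ¬Q) = 1 − 0.595 = 0.405
¬¬(P ≡ ¬Q) = 1 − 0.405 = 0.595
¬¬(P ≡ ¬Q) ⇒ P = min(1, 1 − 0.595 + 0.004) = min(1, 0.409) = 0.409
P ∨ (¬¬(P ≡ ¬Q) ⇒ P) = max(0.004, 0.409) = 0.409
1 ⇒ (P ∨ (¬¬(P ≡ ¬Q) ⇒ P)) = min(1, 1 − 1.000 + 0.409) = min(1, 0.409) = 0.409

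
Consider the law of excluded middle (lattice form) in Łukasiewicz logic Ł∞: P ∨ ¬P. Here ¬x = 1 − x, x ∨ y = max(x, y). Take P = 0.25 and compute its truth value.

¬P = 1 − 0.25 = 0.75
P ∨ ¬P = max(0.25, 0.75) = 0.75
(The value 0.75 < 1 shows this instance is not satisfied; not a Ł∞-tautology — its value is max(a, 1−a).)

0.75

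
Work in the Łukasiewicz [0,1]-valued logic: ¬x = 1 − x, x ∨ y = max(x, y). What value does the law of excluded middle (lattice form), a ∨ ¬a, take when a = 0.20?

0.80

¬a = 1 − 0.20 = 0.80
a ∨ ¬a = max(0.20, 0.80) = 0.80
(The value 0.80 < 1 shows this instance is not satisfied; not a Ł∞-tautology — its value is max(a, 1−a).)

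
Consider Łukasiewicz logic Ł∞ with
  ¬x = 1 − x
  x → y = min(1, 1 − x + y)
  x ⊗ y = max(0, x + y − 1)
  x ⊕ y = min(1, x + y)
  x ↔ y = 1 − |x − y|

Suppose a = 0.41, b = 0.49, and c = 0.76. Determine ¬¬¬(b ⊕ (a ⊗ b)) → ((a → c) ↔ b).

a ⊗ b = max(0, 0.41 + 0.49 − 1) = max(0, -0.10) = 0.00
b ⊕ (a ⊗ b) = min(1, 0.49 + 0.00) = min(1, 0.49) = 0.49
¬(b ⊕ (a ⊗ b)) = 1 − 0.49 = 0.51
¬¬(b ⊕ (a ⊗ b)) = 1 − 0.51 = 0.49
¬¬¬(b ⊕ (a ⊗ b)) = 1 − 0.49 = 0.51
a → c = min(1, 1 − 0.41 + 0.76) = min(1, 1.35) = 1.00
(a → c) ↔ b = 1 − |1.00 − 0.49| = 1 − 0.51 = 0.49
¬¬¬(b ⊕ (a ⊗ b)) → ((a → c) ↔ b) = min(1, 1 − 0.51 + 0.49) = min(1, 0.98) = 0.98

0.98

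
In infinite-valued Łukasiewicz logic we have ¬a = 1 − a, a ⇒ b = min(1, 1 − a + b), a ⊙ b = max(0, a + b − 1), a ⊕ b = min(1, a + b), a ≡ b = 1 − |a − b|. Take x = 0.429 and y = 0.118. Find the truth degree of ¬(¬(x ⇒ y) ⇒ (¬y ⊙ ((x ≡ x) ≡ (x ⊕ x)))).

x ⇒ y = min(1, 1 − 0.429 + 0.118) = min(1, 0.689) = 0.689
¬(x ⇒ y) = 1 − 0.689 = 0.311
¬y = 1 − 0.118 = 0.882
x ≡ x = 1 − |0.429 − 0.429| = 1 − 0.000 = 1.000
x ⊕ x = min(1, 0.429 + 0.429) = min(1, 0.858) = 0.858
(x ≡ x) ≡ (x ⊕ x) = 1 − |1.000 − 0.858| = 1 − 0.142 = 0.858
¬y ⊙ ((x ≡ x) ≡ (x ⊕ x)) = max(0, 0.882 + 0.858 − 1) = max(0, 0.740) = 0.740
¬(x ⇒ y) ⇒ (¬y ⊙ ((x ≡ x) ≡ (x ⊕ x))) = min(1, 1 − 0.311 + 0.740) = min(1, 1.429) = 1.000
¬(¬(x ⇒ y) ⇒ (¬y ⊙ ((x ≡ x) ≡ (x ⊕ x)))) = 1 − 1.000 = 0.000

0.000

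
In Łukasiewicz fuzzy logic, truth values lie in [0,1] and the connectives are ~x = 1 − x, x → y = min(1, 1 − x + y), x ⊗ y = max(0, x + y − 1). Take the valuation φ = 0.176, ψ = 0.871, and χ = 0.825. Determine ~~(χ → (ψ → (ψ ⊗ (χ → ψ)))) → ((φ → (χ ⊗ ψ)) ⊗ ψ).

0.871

χ → ψ = min(1, 1 − 0.825 + 0.871) = min(1, 1.046) = 1.000
ψ ⊗ (χ → ψ) = max(0, 0.871 + 1.000 − 1) = max(0, 0.871) = 0.871
ψ → (ψ ⊗ (χ → ψ)) = min(1, 1 − 0.871 + 0.871) = min(1, 1.000) = 1.000
χ → (ψ → (ψ ⊗ (χ → ψ))) = min(1, 1 − 0.825 + 1.000) = min(1, 1.175) = 1.000
~(χ → (ψ → (ψ ⊗ (χ → ψ)))) = 1 − 1.000 = 0.000
~~(χ → (ψ → (ψ ⊗ (χ → ψ)))) = 1 − 0.000 = 1.000
χ ⊗ ψ = max(0, 0.825 + 0.871 − 1) = max(0, 0.696) = 0.696
φ → (χ ⊗ ψ) = min(1, 1 − 0.176 + 0.696) = min(1, 1.520) = 1.000
(φ → (χ ⊗ ψ)) ⊗ ψ = max(0, 1.000 + 0.871 − 1) = max(0, 0.871) = 0.871
~~(χ → (ψ → (ψ ⊗ (χ → ψ)))) → ((φ → (χ ⊗ ψ)) ⊗ ψ) = min(1, 1 − 1.000 + 0.871) = min(1, 0.871) = 0.871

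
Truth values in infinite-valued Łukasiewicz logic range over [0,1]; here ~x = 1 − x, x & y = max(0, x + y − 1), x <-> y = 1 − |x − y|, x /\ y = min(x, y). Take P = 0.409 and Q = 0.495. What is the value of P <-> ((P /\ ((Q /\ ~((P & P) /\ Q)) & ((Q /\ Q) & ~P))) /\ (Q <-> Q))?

P & P = max(0, 0.409 + 0.409 − 1) = max(0, -0.182) = 0.000
(P & P) /\ Q = min(0.000, 0.495) = 0.000
~((P & P) /\ Q) = 1 − 0.000 = 1.000
Q /\ ~((P & P) /\ Q) = min(0.495, 1.000) = 0.495
Q /\ Q = min(0.495, 0.495) = 0.495
~P = 1 − 0.409 = 0.591
(Q /\ Q) & ~P = max(0, 0.495 + 0.591 − 1) = max(0, 0.086) = 0.086
(Q /\ ~((P & P) /\ Q)) & ((Q /\ Q) & ~P) = max(0, 0.495 + 0.086 − 1) = max(0, -0.419) = 0.000
P /\ ((Q /\ ~((P & P) /\ Q)) & ((Q /\ Q) & ~P)) = min(0.409, 0.000) = 0.000
Q <-> Q = 1 − |0.495 − 0.495| = 1 − 0.000 = 1.000
(P /\ ((Q /\ ~((P & P) /\ Q)) & ((Q /\ Q) & ~P))) /\ (Q <-> Q) = min(0.000, 1.000) = 0.000
P <-> ((P /\ ((Q /\ ~((P & P) /\ Q)) & ((Q /\ Q) & ~P))) /\ (Q <-> Q)) = 1 − |0.409 − 0.000| = 1 − 0.409 = 0.591

0.591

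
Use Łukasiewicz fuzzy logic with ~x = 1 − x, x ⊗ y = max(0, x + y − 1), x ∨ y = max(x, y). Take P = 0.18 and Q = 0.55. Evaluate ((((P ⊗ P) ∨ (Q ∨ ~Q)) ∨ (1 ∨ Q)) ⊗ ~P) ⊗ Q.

P ⊗ P = max(0, 0.18 + 0.18 − 1) = max(0, -0.64) = 0.00
~Q = 1 − 0.55 = 0.45
Q ∨ ~Q = max(0.55, 0.45) = 0.55
(P ⊗ P) ∨ (Q ∨ ~Q) = max(0.00, 0.55) = 0.55
1 ∨ Q = max(1.00, 0.55) = 1.00
((P ⊗ P) ∨ (Q ∨ ~Q)) ∨ (1 ∨ Q) = max(0.55, 1.00) = 1.00
~P = 1 − 0.18 = 0.82
(((P ⊗ P) ∨ (Q ∨ ~Q)) ∨ (1 ∨ Q)) ⊗ ~P = max(0, 1.00 + 0.82 − 1) = max(0, 0.82) = 0.82
((((P ⊗ P) ∨ (Q ∨ ~Q)) ∨ (1 ∨ Q)) ⊗ ~P) ⊗ Q = max(0, 0.82 + 0.55 − 1) = max(0, 0.37) = 0.37

0.37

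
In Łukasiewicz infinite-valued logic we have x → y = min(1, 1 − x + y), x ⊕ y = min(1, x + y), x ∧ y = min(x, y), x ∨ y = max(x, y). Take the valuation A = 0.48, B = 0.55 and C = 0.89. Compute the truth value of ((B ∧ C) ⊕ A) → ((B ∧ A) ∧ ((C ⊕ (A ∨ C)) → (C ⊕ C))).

0.48

B ∧ C = min(0.55, 0.89) = 0.55
(B ∧ C) ⊕ A = min(1, 0.55 + 0.48) = min(1, 1.03) = 1.00
B ∧ A = min(0.55, 0.48) = 0.48
A ∨ C = max(0.48, 0.89) = 0.89
C ⊕ (A ∨ C) = min(1, 0.89 + 0.89) = min(1, 1.78) = 1.00
C ⊕ C = min(1, 0.89 + 0.89) = min(1, 1.78) = 1.00
(C ⊕ (A ∨ C)) → (C ⊕ C) = min(1, 1 − 1.00 + 1.00) = min(1, 1.00) = 1.00
(B ∧ A) ∧ ((C ⊕ (A ∨ C)) → (C ⊕ C)) = min(0.48, 1.00) = 0.48
((B ∧ C) ⊕ A) → ((B ∧ A) ∧ ((C ⊕ (A ∨ C)) → (C ⊕ C))) = min(1, 1 − 1.00 + 0.48) = min(1, 0.48) = 0.48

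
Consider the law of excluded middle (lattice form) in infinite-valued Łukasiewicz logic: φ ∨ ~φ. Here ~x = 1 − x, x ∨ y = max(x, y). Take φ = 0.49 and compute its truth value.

0.51

~φ = 1 − 0.49 = 0.51
φ ∨ ~φ = max(0.49, 0.51) = 0.51
(The value 0.51 < 1 shows this instance is not satisfied; not a Ł∞-tautology — its value is max(a, 1−a).)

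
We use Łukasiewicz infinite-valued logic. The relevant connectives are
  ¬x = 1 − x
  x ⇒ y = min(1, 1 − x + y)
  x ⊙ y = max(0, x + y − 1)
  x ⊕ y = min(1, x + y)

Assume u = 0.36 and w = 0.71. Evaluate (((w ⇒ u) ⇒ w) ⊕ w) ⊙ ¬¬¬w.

0.29

w ⇒ u = min(1, 1 − 0.71 + 0.36) = min(1, 0.65) = 0.65
(w ⇒ u) ⇒ w = min(1, 1 − 0.65 + 0.71) = min(1, 1.06) = 1.00
((w ⇒ u) ⇒ w) ⊕ w = min(1, 1.00 + 0.71) = min(1, 1.71) = 1.00
¬w = 1 − 0.71 = 0.29
¬¬w = 1 − 0.29 = 0.71
¬¬¬w = 1 − 0.71 = 0.29
(((w ⇒ u) ⇒ w) ⊕ w) ⊙ ¬¬¬w = max(0, 1.00 + 0.29 − 1) = max(0, 0.29) = 0.29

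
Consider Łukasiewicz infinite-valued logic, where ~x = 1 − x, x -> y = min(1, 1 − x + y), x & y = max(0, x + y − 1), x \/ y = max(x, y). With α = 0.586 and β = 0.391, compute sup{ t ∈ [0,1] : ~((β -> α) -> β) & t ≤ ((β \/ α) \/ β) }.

0.977

β -> α = min(1, 1 − 0.391 + 0.586) = min(1, 1.195) = 1.000
(β -> α) -> β = min(1, 1 − 1.000 + 0.391) = min(1, 0.391) = 0.391
~((β -> α) -> β) = 1 − 0.391 = 0.609
So the left factor is ~((β -> α) -> β) = 0.609.
β \/ α = max(0.391, 0.586) = 0.586
(β \/ α) \/ β = max(0.586, 0.391) = 0.586
So the right-hand bound is (β \/ α) \/ β = 0.586.
The residuum of the Łukasiewicz t-norm gives the supremum: min(1, 1 − 0.609 + 0.586).
1 − 0.609 + 0.586 = 0.977, so t = min(1, 0.977) = 0.977.
Check: 0.609 & 0.977 = max(0, 0.586) = 0.586 ≤ 0.586.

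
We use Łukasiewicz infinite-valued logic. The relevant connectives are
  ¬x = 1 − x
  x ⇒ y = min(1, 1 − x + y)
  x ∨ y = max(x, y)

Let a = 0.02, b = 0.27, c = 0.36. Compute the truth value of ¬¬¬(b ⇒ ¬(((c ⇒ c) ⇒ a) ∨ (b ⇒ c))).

c ⇒ c = min(1, 1 − 0.36 + 0.36) = min(1, 1.00) = 1.00
(c ⇒ c) ⇒ a = min(1, 1 − 1.00 + 0.02) = min(1, 0.02) = 0.02
b ⇒ c = min(1, 1 − 0.27 + 0.36) = min(1, 1.09) = 1.00
((c ⇒ c) ⇒ a) ∨ (b ⇒ c) = max(0.02, 1.00) = 1.00
¬(((c ⇒ c) ⇒ a) ∨ (b ⇒ c)) = 1 − 1.00 = 0.00
b ⇒ ¬(((c ⇒ c) ⇒ a) ∨ (b ⇒ c)) = min(1, 1 − 0.27 + 0.00) = min(1, 0.73) = 0.73
¬(b ⇒ ¬(((c ⇒ c) ⇒ a) ∨ (b ⇒ c))) = 1 − 0.73 = 0.27
¬¬(b ⇒ ¬(((c ⇒ c) ⇒ a) ∨ (b ⇒ c))) = 1 − 0.27 = 0.73
¬¬¬(b ⇒ ¬(((c ⇒ c) ⇒ a) ∨ (b ⇒ c))) = 1 − 0.73 = 0.27

0.27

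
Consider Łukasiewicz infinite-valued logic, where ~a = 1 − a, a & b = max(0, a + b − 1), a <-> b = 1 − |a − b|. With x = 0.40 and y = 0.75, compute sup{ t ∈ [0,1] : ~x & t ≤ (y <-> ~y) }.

0.90

~x = 1 − 0.40 = 0.60
So the left factor is ~x = 0.60.
~y = 1 − 0.75 = 0.25
y <-> ~y = 1 − |0.75 − 0.25| = 1 − 0.50 = 0.50
So the right-hand bound is y <-> ~y = 0.50.
The residuum of the Łukasiewicz t-norm gives the supremum: min(1, 1 − 0.60 + 0.50).
1 − 0.60 + 0.50 = 0.90, so t = min(1, 0.90) = 0.90.
Check: 0.60 & 0.90 = max(0, 0.50) = 0.50 ≤ 0.50.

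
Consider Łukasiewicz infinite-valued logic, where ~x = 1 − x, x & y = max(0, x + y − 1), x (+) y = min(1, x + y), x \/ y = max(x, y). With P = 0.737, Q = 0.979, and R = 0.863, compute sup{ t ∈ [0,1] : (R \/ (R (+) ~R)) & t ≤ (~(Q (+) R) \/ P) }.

~R = 1 − 0.863 = 0.137
R (+) ~R = min(1, 0.863 + 0.137) = min(1, 1.000) = 1.000
R \/ (R (+) ~R) = max(0.863, 1.000) = 1.000
So the left factor is R \/ (R (+) ~R) = 1.000.
Q (+) R = min(1, 0.979 + 0.863) = min(1, 1.842) = 1.000
~(Q (+) R) = 1 − 1.000 = 0.000
~(Q (+) R) \/ P = max(0.000, 0.737) = 0.737
So the right-hand bound is ~(Q (+) R) \/ P = 0.737.
The residuum of the Łukasiewicz t-norm gives the supremum: min(1, 1 − 1.000 + 0.737).
1 − 1.000 + 0.737 = 0.737, so t = min(1, 0.737) = 0.737.
Check: 1.000 & 0.737 = max(0, 0.737) = 0.737 ≤ 0.737.

0.737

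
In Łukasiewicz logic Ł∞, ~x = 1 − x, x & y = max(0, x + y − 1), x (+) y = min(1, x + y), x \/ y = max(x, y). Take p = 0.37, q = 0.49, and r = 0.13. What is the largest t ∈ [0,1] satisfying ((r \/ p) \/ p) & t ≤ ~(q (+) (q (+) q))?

r \/ p = max(0.13, 0.37) = 0.37
(r \/ p) \/ p = max(0.37, 0.37) = 0.37
So the left factor is (r \/ p) \/ p = 0.37.
q (+) q = min(1, 0.49 + 0.49) = min(1, 0.98) = 0.98
q (+) (q (+) q) = min(1, 0.49 + 0.98) = min(1, 1.47) = 1.00
~(q (+) (q (+) q)) = 1 − 1.00 = 0.00
So the right-hand bound is ~(q (+) (q (+) q)) = 0.00.
The residuum of the Łukasiewicz t-norm gives the supremum: min(1, 1 − 0.37 + 0.00).
1 − 0.37 + 0.00 = 0.63, so t = min(1, 0.63) = 0.63.
Check: 0.37 & 0.63 = max(0, 0.00) = 0.00 ≤ 0.00.

0.63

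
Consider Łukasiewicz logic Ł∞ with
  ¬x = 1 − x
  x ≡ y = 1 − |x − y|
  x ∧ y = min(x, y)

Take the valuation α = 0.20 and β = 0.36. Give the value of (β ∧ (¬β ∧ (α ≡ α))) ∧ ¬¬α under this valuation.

¬β = 1 − 0.36 = 0.64
α ≡ α = 1 − |0.20 − 0.20| = 1 − 0.00 = 1.00
¬β ∧ (α ≡ α) = min(0.64, 1.00) = 0.64
β ∧ (¬β ∧ (α ≡ α)) = min(0.36, 0.64) = 0.36
¬α = 1 − 0.20 = 0.80
¬¬α = 1 − 0.80 = 0.20
(β ∧ (¬β ∧ (α ≡ α))) ∧ ¬¬α = min(0.36, 0.20) = 0.20

0.20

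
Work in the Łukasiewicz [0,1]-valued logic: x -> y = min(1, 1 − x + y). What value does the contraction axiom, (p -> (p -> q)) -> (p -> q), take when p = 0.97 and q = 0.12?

p -> q = min(1, 1 − 0.97 + 0.12) = min(1, 0.15) = 0.15
p -> (p -> q) = min(1, 1 − 0.97 + 0.15) = min(1, 0.18) = 0.18
(p -> (p -> q)) -> (p -> q) = min(1, 1 − 0.18 + 0.15) = min(1, 0.97) = 0.97
(The value 0.97 < 1 shows this instance is not satisfied; fails in Ł∞ (the t-norm is not idempotent).)

0.97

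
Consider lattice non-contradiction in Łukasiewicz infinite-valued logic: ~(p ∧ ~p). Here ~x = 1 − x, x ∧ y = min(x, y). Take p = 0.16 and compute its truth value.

~p = 1 − 0.16 = 0.84
p ∧ ~p = min(0.16, 0.84) = 0.16
~(p ∧ ~p) = 1 − 0.16 = 0.84
(The value 0.84 < 1 shows this instance is not satisfied; not a Ł∞-tautology — its value is 1 − min(a, 1−a).)

0.84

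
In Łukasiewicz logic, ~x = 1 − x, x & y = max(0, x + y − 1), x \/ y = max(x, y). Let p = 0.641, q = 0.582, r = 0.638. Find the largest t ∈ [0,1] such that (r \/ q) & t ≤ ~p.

r \/ q = max(0.638, 0.582) = 0.638
So the left factor is r \/ q = 0.638.
~p = 1 − 0.641 = 0.359
So the right-hand bound is ~p = 0.359.
The residuum of the Łukasiewicz t-norm gives the supremum: min(1, 1 − 0.638 + 0.359).
1 − 0.638 + 0.359 = 0.721, so t = min(1, 0.721) = 0.721.
Check: 0.638 & 0.721 = max(0, 0.359) = 0.359 ≤ 0.359.

0.721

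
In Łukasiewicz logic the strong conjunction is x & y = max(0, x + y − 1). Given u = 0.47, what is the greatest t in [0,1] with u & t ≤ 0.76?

The residuum of the Łukasiewicz t-norm gives the supremum: min(1, 1 − 0.47 + 0.76).
1 − 0.47 + 0.76 = 1.29, so t = min(1, 1.29) = 1.00.
Check: 0.47 & 1.00 = max(0, 0.47) = 0.47 ≤ 0.76.

1.00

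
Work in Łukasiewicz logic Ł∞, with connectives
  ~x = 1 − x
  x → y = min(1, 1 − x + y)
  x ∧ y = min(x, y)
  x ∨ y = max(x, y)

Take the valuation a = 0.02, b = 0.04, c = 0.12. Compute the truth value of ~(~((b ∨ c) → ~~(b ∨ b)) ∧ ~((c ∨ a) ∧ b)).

0.92

b ∨ c = max(0.04, 0.12) = 0.12
b ∨ b = max(0.04, 0.04) = 0.04
~(b ∨ b) = 1 − 0.04 = 0.96
~~(b ∨ b) = 1 − 0.96 = 0.04
(b ∨ c) → ~~(b ∨ b) = min(1, 1 − 0.12 + 0.04) = min(1, 0.92) = 0.92
~((b ∨ c) → ~~(b ∨ b)) = 1 − 0.92 = 0.08
c ∨ a = max(0.12, 0.02) = 0.12
(c ∨ a) ∧ b = min(0.12, 0.04) = 0.04
~((c ∨ a) ∧ b) = 1 − 0.04 = 0.96
~((b ∨ c) → ~~(b ∨ b)) ∧ ~((c ∨ a) ∧ b) = min(0.08, 0.96) = 0.08
~(~((b ∨ c) → ~~(b ∨ b)) ∧ ~((c ∨ a) ∧ b)) = 1 − 0.08 = 0.92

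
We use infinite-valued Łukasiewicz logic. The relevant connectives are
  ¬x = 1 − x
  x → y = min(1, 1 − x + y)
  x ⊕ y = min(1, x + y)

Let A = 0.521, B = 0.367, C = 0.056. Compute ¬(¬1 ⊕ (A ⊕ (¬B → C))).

0.056

¬1 = 1 − 1.000 = 0.000
¬B = 1 − 0.367 = 0.633
¬B → C = min(1, 1 − 0.633 + 0.056) = min(1, 0.423) = 0.423
A ⊕ (¬B → C) = min(1, 0.521 + 0.423) = min(1, 0.944) = 0.944
¬1 ⊕ (A ⊕ (¬B → C)) = min(1, 0.000 + 0.944) = min(1, 0.944) = 0.944
¬(¬1 ⊕ (A ⊕ (¬B → C))) = 1 − 0.944 = 0.056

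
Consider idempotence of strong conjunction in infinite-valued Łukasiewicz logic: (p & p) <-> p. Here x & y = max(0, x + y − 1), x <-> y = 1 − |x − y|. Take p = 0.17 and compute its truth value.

p & p = max(0, 0.17 + 0.17 − 1) = max(0, -0.66) = 0.00
(p & p) <-> p = 1 − |0.00 − 0.17| = 1 − 0.17 = 0.83
(The value 0.83 < 1 shows this instance is not satisfied; fails in Ł∞ since a ⊗ a = max(0, 2a−1) ≠ a in general.)

0.83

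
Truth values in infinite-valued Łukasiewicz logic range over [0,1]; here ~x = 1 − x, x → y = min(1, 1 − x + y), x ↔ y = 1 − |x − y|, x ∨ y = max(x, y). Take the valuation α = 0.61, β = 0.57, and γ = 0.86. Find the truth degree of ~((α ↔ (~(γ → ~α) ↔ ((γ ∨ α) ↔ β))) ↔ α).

~α = 1 − 0.61 = 0.39
γ → ~α = min(1, 1 − 0.86 + 0.39) = min(1, 0.53) = 0.53
~(γ → ~α) = 1 − 0.53 = 0.47
γ ∨ α = max(0.86, 0.61) = 0.86
(γ ∨ α) ↔ β = 1 − |0.86 − 0.57| = 1 − 0.29 = 0.71
~(γ → ~α) ↔ ((γ ∨ α) ↔ β) = 1 − |0.47 − 0.71| = 1 − 0.24 = 0.76
α ↔ (~(γ → ~α) ↔ ((γ ∨ α) ↔ β)) = 1 − |0.61 − 0.76| = 1 − 0.15 = 0.85
(α ↔ (~(γ → ~α) ↔ ((γ ∨ α) ↔ β))) ↔ α = 1 − |0.85 − 0.61| = 1 − 0.24 = 0.76
~((α ↔ (~(γ → ~α) ↔ ((γ ∨ α) ↔ β))) ↔ α) = 1 − 0.76 = 0.24

0.24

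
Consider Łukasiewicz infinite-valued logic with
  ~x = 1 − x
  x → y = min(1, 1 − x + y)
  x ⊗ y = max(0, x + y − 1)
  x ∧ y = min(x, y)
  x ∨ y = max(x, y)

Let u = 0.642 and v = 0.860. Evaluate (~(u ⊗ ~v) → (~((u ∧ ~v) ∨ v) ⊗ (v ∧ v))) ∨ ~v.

0.140

~v = 1 − 0.860 = 0.140
u ⊗ ~v = max(0, 0.642 + 0.140 − 1) = max(0, -0.218) = 0.000
~(u ⊗ ~v) = 1 − 0.000 = 1.000
u ∧ ~v = min(0.642, 0.140) = 0.140
(u ∧ ~v) ∨ v = max(0.140, 0.860) = 0.860
~((u ∧ ~v) ∨ v) = 1 − 0.860 = 0.140
v ∧ v = min(0.860, 0.860) = 0.860
~((u ∧ ~v) ∨ v) ⊗ (v ∧ v) = max(0, 0.140 + 0.860 − 1) = max(0, 0.000) = 0.000
~(u ⊗ ~v) → (~((u ∧ ~v) ∨ v) ⊗ (v ∧ v)) = min(1, 1 − 1.000 + 0.000) = min(1, 0.000) = 0.000
(~(u ⊗ ~v) → (~((u ∧ ~v) ∨ v) ⊗ (v ∧ v))) ∨ ~v = max(0.000, 0.140) = 0.140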